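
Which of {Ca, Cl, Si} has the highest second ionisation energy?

The second ionization energy removes an electron from the +1 ion. For each element: Ca⁺ still has 1 valence electron; Cl⁺ still has 6 valence electrons; Si⁺ still has 3 valence electrons.
All are still removing valence electrons, so compare the +1 ions as you would atoms: IE_2 generally rises across a period (higher Z_eff) and falls down a group (larger shell), subject to the usual subshell exceptions.
Valence configurations: Ca⁺ [Ar]4s¹, Cl⁺ [Ne]3s²3p⁴, Si⁺ [Ne]3s²3p¹.
Tabulated IE_2 (kJ/mol): Ca 1145, Cl 2298, Si 1577.
Putting it together, IE_2: Ca < Si < Cl.

Cl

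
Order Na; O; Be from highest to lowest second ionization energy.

Na > O > Be

The second ionization energy removes an electron from the +1 ion. For each element: Na⁺ is the bare [Ne] core; O⁺ still has 5 valence electrons; Be⁺ still has 1 valence electron.
Core electrons are held far more tightly than valence electrons, so Na tops the IE_2 order.
Valence configurations: O⁺ [He]2s²2p³, Be⁺ [He]2s¹.
The numbers (kJ/mol): Na 4562, O 3388, Be 1757.
So the second ionization energies run Be < O < Na.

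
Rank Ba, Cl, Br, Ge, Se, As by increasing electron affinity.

Ba, As, Ge, Se, Br, Cl

Cl is in period 3, group 17; Ge is in period 4, group 14; As is in period 4, group 15; Se is in period 4, group 16; Br is in period 4, group 17; Ba is in period 6, group 2.
Atoms with high Z_eff and room in the valence shell (especially the halogens) have the most exothermic electron affinities.
Neither a single period nor a single group — weigh both effects.
As > Ba: both effects reinforce here, so As is clearly the higher of the two.
Ge > As: this pair runs against the simple trend — see the exception note.
Se > Ge: both are in period 4; the period trend gives Se the larger value.
Br > Se: Br lies to the right of Se in period 4, so the across-period effect alone puts Br higher.
Cl > Br: they share group 17; the group trend gives Cl the larger value.
Note the exception: Ge has a higher electron affinity than As, contrary to the simple trend — adding an electron to As's half-filled 4p³ is unfavourable, so Ge (4p²) has the more exothermic EA.
For reference (kJ/mol): Cl 349, Ge 119, As 78, Se 195, Br 325, Ba 14.
So from lowest to highest: Ba < As < Ge < Se < Br < Cl.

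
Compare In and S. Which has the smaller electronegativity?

In

S is in period 3, group 16; In is in period 5, group 13.
Smaller atoms with higher effective nuclear charge are more electronegative.
Here both period and group differ, so the two effects have to be weighed against each other.
S > In: relative to In, both the across-period and down-group shifts push S's electronegativity up.
Approximate values (Pauling): S 2.58, In 1.78.
So In has the smaller electronegativity (In < S).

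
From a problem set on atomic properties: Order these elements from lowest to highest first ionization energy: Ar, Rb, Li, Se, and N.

Rb, Li, Se, N, Ar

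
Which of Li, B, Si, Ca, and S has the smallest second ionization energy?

Ca

IE_2 is the cost of taking one more electron from the +1 cation: Li⁺ is the bare [He] core; B⁺ still has 2 valence electrons; Si⁺ still has 3 valence electrons; Ca⁺ still has 1 valence electron; S⁺ still has 5 valence electrons.
Breaking into a closed-shell core is much more expensive than removing a leftover valence electron — Li has the largest IE_2 here.
Valence configurations: B⁺ [He]2s², Si⁺ [Ne]3s²3p¹, Ca⁺ [Ar]4s¹, S⁺ [Ne]3s²3p³.
Approximate IE_2 values (kJ/mol): Li 7298, B 2427, Si 1577, Ca 1145, S 2252.
Putting it together, IE_2: Ca < Si < S < B < Li.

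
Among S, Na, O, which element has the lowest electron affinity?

Na

O is in period 2, group 16; Na is in period 3, group 1; S is in period 3, group 16.
EA tends to increase across a period and decrease down a group, though the pattern is less regular than for IE or radius.
Here both period and group differ, so the two effects have to be weighed against each other.
O > Na: both effects reinforce here, so O is clearly the higher of the two.
S > O: this pair runs against the simple trend — see the exception note.
Note the exception: S has a higher electron affinity than O, contrary to the simple trend — the compact 2p subshell of O repels the added electron more than S's larger 3p does.
Approximate values (kJ/mol): O 141, Na 53, S 200.
The lowest electron affinity among these belongs to Na.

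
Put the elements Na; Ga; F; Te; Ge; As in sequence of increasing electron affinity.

Ga < Na < As < Ge < Te < F

F is in period 2, group 17; Na is in period 3, group 1; Ga is in period 4, group 13; Ge is in period 4, group 14; As is in period 4, group 15; Te is in period 5, group 16.
Adding an electron releases more energy for atoms nearer the top right (short of the noble gases).
Here both period and group differ, so the two effects have to be weighed against each other.
Na > Ga: period and group pull opposite ways; the down-group shift dominates (53 vs 29 kJ/mol).
As > Na: period and group pull opposite ways; the across-period shift dominates (78 vs 53 kJ/mol).
Ge > As: this pair runs against the simple trend — see the exception note.
Te > Ge: period and group pull opposite ways; the across-period shift dominates (190 vs 119 kJ/mol).
F > Te: both effects reinforce here, so F is clearly the higher of the two.
Note the exception: Ge has a higher electron affinity than As, contrary to the simple trend — adding an electron to As's half-filled 4p³ is unfavourable, so Ge (4p²) has the more exothermic EA.
Tabulated electron affinity (kJ/mol): F 328, Na 53, Ga 29, Ge 119, As 78, Te 190.
So from lowest to highest: Ga < Na < As < Ge < Te < F.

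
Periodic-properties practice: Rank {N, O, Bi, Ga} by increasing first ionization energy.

Across a period the outer electron is held more tightly (higher IE₁); down a group it sits in a higher shell, more shielded, and comes off more easily.
Here both period and group differ, so the two effects have to be weighed against each other.
Bi > Ga: the two effects oppose for this pair; the across-period effect wins (703 vs 579 kJ/mol).
O > Bi: relative to Bi, both the across-period and down-group shifts push O's first ionization energy up.
N > O: this pair runs against the simple trend — see the exception note.
Note the exception: N has a higher first ionization energy than O, contrary to the simple trend — pairing an electron in O's 2p⁴ costs repulsion energy, so O ionizes more easily than half-filled N (2p³).
Tabulated first ionization energy (kJ/mol): N 1402, O 1314, Ga 579, Bi 703.
So from lowest to highest: Ga < Bi < O < N.

Ga, Bi, O, N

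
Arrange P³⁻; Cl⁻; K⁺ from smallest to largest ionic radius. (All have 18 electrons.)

K⁺ < Cl⁻ < P³⁻

All of these have 18 electrons, so size is governed by nuclear charge alone: the more protons, the stronger the pull on the same electron cloud, and the smaller the ion.
Nuclear charges: K⁺ (Z=19), Cl⁻ (Z=17), P³⁻ (Z=15).
Smallest to largest: K⁺ < Cl⁻ < P³⁻.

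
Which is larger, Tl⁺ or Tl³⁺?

Tl⁺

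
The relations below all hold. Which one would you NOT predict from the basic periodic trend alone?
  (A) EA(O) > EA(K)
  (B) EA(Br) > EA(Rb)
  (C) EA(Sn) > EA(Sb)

(C)

The general trend: electron affinity increases across a period and decreases down a group.
(A) O (period 2, group 16) vs K (period 4, group 1): the stated order agrees with the simple trend.
(B) Br (period 4, group 17) vs Rb (period 5, group 1): the stated order agrees with the simple trend.
(C) Sn (period 5, group 14) vs Sb (period 5, group 15): the stated order contradicts the simple trend.
The exception is (C): adding an electron to Sb's half-filled 5p³ is unfavourable, so Sn has the more exothermic EA.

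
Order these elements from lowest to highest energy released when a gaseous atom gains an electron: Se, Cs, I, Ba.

Ba < Cs < Se < I

Se is in period 4, group 16; I is in period 5, group 17; Cs is in period 6, group 1; Ba is in period 6, group 2.
Adding an electron releases more energy for atoms nearer the top right (short of the noble gases).
Here both period and group differ, so the two effects have to be weighed against each other.
Cs > Ba: this pair runs against the simple trend — see the exception note.
Se > Cs: relative to Cs, both the across-period and down-group shifts push Se's electron affinity up.
I > Se: the two effects oppose for this pair; the across-period effect wins (295 vs 195 kJ/mol).
Note the exception: Cs has a higher electron affinity than Ba, contrary to the simple trend — adding an electron to Ba (ns²) has to open a new, higher-energy np subshell, which is unfavourable.
Tabulated electron affinity (kJ/mol): Se 195, I 295, Cs 46, Ba 14.
So from lowest to highest: Ba < Cs < Se < I.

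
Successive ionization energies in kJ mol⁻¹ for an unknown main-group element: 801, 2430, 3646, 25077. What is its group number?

Group 13

Look for the largest jump between consecutive ionization energies: IE4/IE3 ≈ 6.9, far larger than any earlier ratio.
That jump marks the point where a core electron is being removed. So the atom has 3 valence electrons.
A main-group element with 3 valence electrons is in group 13.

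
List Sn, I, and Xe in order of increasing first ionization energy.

Sn < I < Xe

Sn is in period 5, group 14; I is in period 5, group 17; Xe is in period 5, group 18.
IE₁ increases left→right with effective nuclear charge and decreases top→bottom as the valence shell moves farther out.
All lie in period 5, so first ionization energy increases left to right.
So from lowest to highest: Sn < I < Xe.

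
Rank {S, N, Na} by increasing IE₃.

After 2 electrons have been removed, what remains? S²⁺ still has 4 valence electrons; N²⁺ still has 3 valence electrons; Na²⁺ is already 1 electron into the core.
Core electrons are held far more tightly than valence electrons, so Na tops the IE_3 order.
Valence configurations: S²⁺ [Ne]3s²3p², N²⁺ [He]2s²2p¹.
Tabulated IE_3 (kJ/mol): S 3357, N 4578, Na 6910.
So the third ionization energies run S < N < Na.

S < N < Na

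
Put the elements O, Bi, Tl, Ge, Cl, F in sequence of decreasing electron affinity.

Atoms with high Z_eff and room in the valence shell (especially the halogens) have the most exothermic electron affinities.
These span different periods and groups, so the two trends combine.
Bi > Tl: Bi lies to the right of Tl in period 6, so the across-period effect alone puts Bi higher.
Ge > Bi: period and group pull opposite ways; the down-group shift dominates (119 vs 91 kJ/mol).
O > Ge: relative to Ge, both the across-period and down-group shifts push O's electron affinity up.
F > O: F lies to the right of O in period 2, so the across-period effect alone puts F higher.
Cl > F: this pair runs against the simple trend — see the exception note.
Note the exception: Cl has a higher electron affinity than F, contrary to the simple trend — F's small 2p subshell makes the incoming electron feel strong e⁻–e⁻ repulsion, so Cl actually releases more energy on gaining an electron.
For reference (kJ/mol): O 141, F 328, Cl 349, Ge 119, Tl 19, Bi 91.
So from highest to lowest: Cl > F > O > Ge > Bi > Tl.

Cl > F > O > Ge > Bi > Tl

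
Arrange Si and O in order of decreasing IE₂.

After 1 electron has been removed, what remains? Si⁺ still has 3 valence electrons; O⁺ still has 5 valence electrons.
All are still removing valence electrons, so compare the +1 ions as you would atoms: IE_2 generally rises across a period (higher Z_eff) and falls down a group (larger shell), subject to the usual subshell exceptions.
Valence configurations: Si⁺ [Ne]3s²3p¹, O⁺ [He]2s²2p³.
The numbers (kJ/mol): Si 1577, O 3388.
Putting it together, IE_2: Si < O.

O > Si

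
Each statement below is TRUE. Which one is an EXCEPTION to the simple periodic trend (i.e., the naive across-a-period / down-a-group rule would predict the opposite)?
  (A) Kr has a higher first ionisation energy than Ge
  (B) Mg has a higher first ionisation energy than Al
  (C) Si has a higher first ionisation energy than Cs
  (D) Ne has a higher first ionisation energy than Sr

(B)

The general trend: first ionisation energy increases across a period and decreases down a group.
(A) Kr (period 4, group 18) vs Ge (period 4, group 14): the stated order agrees with the simple trend.
(B) Mg (period 3, group 2) vs Al (period 3, group 13): the stated order contradicts the simple trend.
(C) Si (period 3, group 14) vs Cs (period 6, group 1): the stated order agrees with the simple trend.
(D) Ne (period 2, group 18) vs Sr (period 5, group 2): the stated order agrees with the simple trend.
The exception is (B): Al's single 3p electron is easier to remove than one from Mg's filled 3s².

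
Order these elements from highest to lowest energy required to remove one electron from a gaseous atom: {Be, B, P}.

P > Be > B

Removing the outermost electron gets harder across a period and easier down a group.
These span different periods and groups, so the two trends combine.
Be > B: this pair runs against the simple trend — see the exception note.
P > Be: period and group pull opposite ways; the across-period shift dominates (1012 vs 900 kJ/mol).
Note the exception: Be has a higher first ionization energy than B, contrary to the simple trend — removing B's lone 2p electron is easier than breaking Be's filled 2s².
Tabulated first ionization energy (kJ/mol): Be 900, B 801, P 1012.
So from highest to lowest: P > Be > B.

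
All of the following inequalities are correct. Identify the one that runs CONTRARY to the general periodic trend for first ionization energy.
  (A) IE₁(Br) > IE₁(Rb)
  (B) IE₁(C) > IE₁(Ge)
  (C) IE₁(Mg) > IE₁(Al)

(C)

The general trend: first ionization energy increases across a period and decreases down a group.
(A) Br (period 4, group 17) vs Rb (period 5, group 1): the stated order agrees with the simple trend.
(B) C (period 2, group 14) vs Ge (period 4, group 14): the stated order agrees with the simple trend.
(C) Mg (period 3, group 2) vs Al (period 3, group 13): the stated order contradicts the simple trend.
The exception is (C): Al's single 3p electron is easier to remove than one from Mg's filled 3s².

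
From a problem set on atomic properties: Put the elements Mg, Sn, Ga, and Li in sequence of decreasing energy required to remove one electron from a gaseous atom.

Mg, Sn, Ga, Li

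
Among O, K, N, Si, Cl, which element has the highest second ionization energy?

O

The second ionization energy removes an electron from the +1 ion. For each element: O⁺ still has 5 valence electrons; K⁺ is the bare [Ar] core; N⁺ still has 4 valence electrons; Si⁺ still has 3 valence electrons; Cl⁺ still has 6 valence electrons.
Usually core removal costs more than valence removal, but here the competition is close: a tightly held n=2 valence electron can cost more to remove than an n=3 core electron, so the actual values have to decide it.
Valence configurations: O⁺ [He]2s²2p³, N⁺ [He]2s²2p², Si⁺ [Ne]3s²3p¹, Cl⁺ [Ne]3s²3p⁴.
Approximate IE_2 values (kJ/mol): O 3388, K 3052, N 2856, Si 1577, Cl 2298.
Overall IE_2 order: Si < Cl < N < K < O.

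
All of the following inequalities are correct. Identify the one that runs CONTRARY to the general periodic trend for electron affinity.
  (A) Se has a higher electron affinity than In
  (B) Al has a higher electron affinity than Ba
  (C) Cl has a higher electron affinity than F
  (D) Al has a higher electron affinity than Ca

The general trend: electron affinity increases across a period and decreases down a group.
(A) Se (period 4, group 16) vs In (period 5, group 13): the stated order agrees with the simple trend.
(B) Al (period 3, group 13) vs Ba (period 6, group 2): the stated order agrees with the simple trend.
(C) Cl (period 3, group 17) vs F (period 2, group 17): the stated order contradicts the simple trend.
(D) Al (period 3, group 13) vs Ca (period 4, group 2): the stated order agrees with the simple trend.
The exception is (C): F's small 2p subshell makes the incoming electron feel strong e⁻–e⁻ repulsion, so Cl actually releases more energy on gaining an electron.

(C)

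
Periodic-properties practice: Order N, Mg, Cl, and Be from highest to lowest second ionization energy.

IE_2 is the cost of taking one more electron from the +1 cation: N⁺ still has 4 valence electrons; Mg⁺ still has 1 valence electron; Cl⁺ still has 6 valence electrons; Be⁺ still has 1 valence electron.
All are still removing valence electrons, so compare the +1 ions as you would atoms: IE_2 generally rises across a period (higher Z_eff) and falls down a group (larger shell), subject to the usual subshell exceptions.
Valence configurations: N⁺ [He]2s²2p², Mg⁺ [Ne]3s¹, Cl⁺ [Ne]3s²3p⁴, Be⁺ [He]2s¹.
Approximate IE_2 values (kJ/mol): N 2856, Mg 1451, Cl 2298, Be 1757.
So the second ionization energies run Mg < Be < Cl < N.

N > Cl > Be > Mg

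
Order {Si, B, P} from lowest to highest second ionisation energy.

Si, P, B

The second ionization energy removes an electron from the +1 ion. For each element: Si⁺ still has 3 valence electrons; B⁺ still has 2 valence electrons; P⁺ still has 4 valence electrons.
All are still removing valence electrons, so compare the +1 ions as you would atoms: IE_2 generally rises across a period (higher Z_eff) and falls down a group (larger shell), subject to the usual subshell exceptions.
Valence configurations: Si⁺ [Ne]3s²3p¹, B⁺ [He]2s², P⁺ [Ne]3s²3p².
Tabulated IE_2 (kJ/mol): Si 1577, B 2427, P 1907.
Overall IE_2 order: Si < P < B.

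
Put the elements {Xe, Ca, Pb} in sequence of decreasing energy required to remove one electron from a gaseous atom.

Across a period the outer electron is held more tightly (higher IE₁); down a group it sits in a higher shell, more shielded, and comes off more easily.
These span different periods and groups, so the two trends combine.
Pb > Ca: the two effects oppose for this pair; the across-period effect wins (716 vs 590 kJ/mol).
Xe > Pb: both effects reinforce here, so Xe is clearly the higher of the two.
For reference (kJ/mol): Ca 590, Xe 1170, Pb 716.
So from highest to lowest: Xe > Pb > Ca.

Xe > Pb > Ca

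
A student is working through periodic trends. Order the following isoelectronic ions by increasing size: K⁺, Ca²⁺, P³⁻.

Ca²⁺, K⁺, P³⁻

All of these have 18 electrons, so size is governed by nuclear charge alone: the more protons, the stronger the pull on the same electron cloud, and the smaller the ion.
Nuclear charges: Ca²⁺ (Z=20), K⁺ (Z=19), P³⁻ (Z=15).
Smallest to largest: Ca²⁺ < K⁺ < P³⁻.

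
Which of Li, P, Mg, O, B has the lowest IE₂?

Mg

IE_2 is the cost of taking one more electron from the +1 cation: Li⁺ is the bare [He] core; P⁺ still has 4 valence electrons; Mg⁺ still has 1 valence electron; O⁺ still has 5 valence electrons; B⁺ still has 2 valence electrons.
Pulling an electron out of a noble-gas core costs far more than removing a remaining valence electron, so Li sits at the high end of IE_2.
Valence configurations: P⁺ [Ne]3s²3p², Mg⁺ [Ne]3s¹, O⁺ [He]2s²2p³, B⁺ [He]2s².
Tabulated IE_2 (kJ/mol): Li 7298, P 1907, Mg 1451, O 3388, B 2427.
So the second ionization energies run Mg < P < B < O < Li.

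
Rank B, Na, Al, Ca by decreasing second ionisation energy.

Na, B, Al, Ca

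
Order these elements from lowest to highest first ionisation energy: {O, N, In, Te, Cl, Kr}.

Across a period the outer electron is held more tightly (higher IE₁); down a group it sits in a higher shell, more shielded, and comes off more easily.
Neither a single period nor a single group — weigh both effects.
Te > In: Te lies to the right of In in period 5, so the across-period effect alone puts Te higher.
Cl > Te: both effects reinforce here, so Cl is clearly the higher of the two.
O > Cl: the two effects oppose for this pair; the down-group effect wins (1314 vs 1251 kJ/mol).
Kr > O: period and group pull opposite ways; the across-period shift dominates (1351 vs 1314 kJ/mol).
N > Kr: the two effects oppose for this pair; the down-group effect wins (1402 vs 1351 kJ/mol).
Note the exception: N has a higher first ionization energy than O, contrary to the simple trend — pairing an electron in O's 2p⁴ costs repulsion energy, so O ionizes more easily than half-filled N (2p³).
Tabulated first ionization energy (kJ/mol): N 1402, O 1314, Cl 1251, Kr 1351, In 558, Te 869.
So from lowest to highest: In < Te < Cl < O < Kr < N.

In < Te < Cl < O < Kr < N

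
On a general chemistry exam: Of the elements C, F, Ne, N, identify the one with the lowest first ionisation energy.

C

C is in period 2, group 14; N is in period 2, group 15; F is in period 2, group 17; Ne is in period 2, group 18.
First ionization energy rises across a period (greater Z_eff holds electrons more tightly) and falls down a group (valence electrons are farther from the nucleus).
All lie in period 2, so first ionization energy increases left to right.
The lowest first ionisation energy among these belongs to C.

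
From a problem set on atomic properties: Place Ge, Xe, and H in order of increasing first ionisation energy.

Ge < Xe < H

H is in period 1, group 1; Ge is in period 4, group 14; Xe is in period 5, group 18.
IE₁ increases left→right with effective nuclear charge and decreases top→bottom as the valence shell moves farther out.
Neither a single period nor a single group — weigh both effects.
Xe > Ge: period and group pull opposite ways; the across-period shift dominates (1170 vs 762 kJ/mol).
H > Xe: the two effects oppose for this pair; the down-group effect wins (1312 vs 1170 kJ/mol).
For reference (kJ/mol): H 1312, Ge 762, Xe 1170.
So from lowest to highest: Ge < Xe < H.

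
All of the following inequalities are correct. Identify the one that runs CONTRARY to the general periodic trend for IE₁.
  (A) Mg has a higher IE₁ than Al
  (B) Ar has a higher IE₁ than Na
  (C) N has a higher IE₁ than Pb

The general trend: IE₁ increases across a period and decreases down a group.
(A) Mg (period 3, group 2) vs Al (period 3, group 13): the stated order contradicts the simple trend.
(B) Ar (period 3, group 18) vs Na (period 3, group 1): the stated order agrees with the simple trend.
(C) N (period 2, group 15) vs Pb (period 6, group 14): the stated order agrees with the simple trend.
The exception is (A): Al's single 3p electron is easier to remove than one from Mg's filled 3s².

(A)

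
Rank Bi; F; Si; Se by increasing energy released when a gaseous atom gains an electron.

Bi < Si < Se < F

F is in period 2, group 17; Si is in period 3, group 14; Se is in period 4, group 16; Bi is in period 6, group 15.
Electron affinity generally becomes more exothermic across a period toward the halogens and less exothermic down a group.
Here both period and group differ, so the two effects have to be weighed against each other.
Si > Bi: the two effects oppose for this pair; the down-group effect wins (134 vs 91 kJ/mol).
Se > Si: the two effects oppose for this pair; the across-period effect wins (195 vs 134 kJ/mol).
F > Se: both effects reinforce here, so F is clearly the higher of the two.
For reference (kJ/mol): F 328, Si 134, Se 195, Bi 91.
So from lowest to highest: Bi < Si < Se < F.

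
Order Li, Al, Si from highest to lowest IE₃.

Li, Si, Al

IE_3 is the cost of taking one more electron from the +2 cation: Li²⁺ is already 1 electron into the core; Al²⁺ still has 1 valence electron; Si²⁺ still has 2 valence electrons.
Pulling an electron out of a noble-gas core costs far more than removing a remaining valence electron, so Li sits at the high end of IE_3.
Valence configurations: Al²⁺ [Ne]3s¹, Si²⁺ [Ne]3s².
Tabulated IE_3 (kJ/mol): Li 11815, Al 2745, Si 3232.
So the third ionization energies run Al < Si < Li.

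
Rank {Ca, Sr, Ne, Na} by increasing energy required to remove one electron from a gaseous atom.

Removing the outermost electron gets harder across a period and easier down a group.
Neither a single period nor a single group — weigh both effects.
Sr > Na: the two effects oppose for this pair; the across-period effect wins (550 vs 496 kJ/mol).
Ca > Sr: they share group 2; the group trend gives Ca the larger value.
Ne > Ca: both effects reinforce here, so Ne is clearly the higher of the two.
Approximate values (kJ/mol): Ne 2081, Na 496, Ca 590, Sr 550.
So from lowest to highest: Na < Sr < Ca < Ne.

Na, Sr, Ca, Ne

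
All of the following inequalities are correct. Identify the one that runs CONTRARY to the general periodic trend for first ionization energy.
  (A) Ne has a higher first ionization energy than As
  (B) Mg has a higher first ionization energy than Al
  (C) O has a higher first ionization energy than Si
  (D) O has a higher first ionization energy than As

(B)

The general trend: first ionization energy increases across a period and decreases down a group.
(A) Ne (period 2, group 18) vs As (period 4, group 15): the stated order agrees with the simple trend.
(B) Mg (period 3, group 2) vs Al (period 3, group 13): the stated order contradicts the simple trend.
(C) O (period 2, group 16) vs Si (period 3, group 14): the stated order agrees with the simple trend.
(D) O (period 2, group 16) vs As (period 4, group 15): the stated order agrees with the simple trend.
The exception is (B): Al's single 3p electron is easier to remove than one from Mg's filled 3s².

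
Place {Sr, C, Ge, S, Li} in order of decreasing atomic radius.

Li is in period 2, group 1; C is in period 2, group 14; S is in period 3, group 16; Ge is in period 4, group 14; Sr is in period 5, group 2.
Atomic radius shrinks across a period as nuclear charge pulls the same shell inward, and grows down a group as new shells are added.
These span different periods and groups, so the two trends combine.
S > C: period and group pull opposite ways; the down-group shift dominates (103 vs 75 pm).
Ge > S: relative to S, both the across-period and down-group shifts push Ge's atomic radius up.
Li > Ge: the two effects oppose for this pair; the across-period effect wins (133 vs 121 pm).
Sr > Li: period and group pull opposite ways; the down-group shift dominates (185 vs 133 pm).
Approximate values (pm): Li 133, C 75, S 103, Ge 121, Sr 185.
So from largest to smallest: Sr > Li > Ge > S > C.

Sr > Li > Ge > S > C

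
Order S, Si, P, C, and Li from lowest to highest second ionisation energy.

Si < P < S < C < Li

After 1 electron has been removed, what remains? S⁺ still has 5 valence electrons; Si⁺ still has 3 valence electrons; P⁺ still has 4 valence electrons; C⁺ still has 3 valence electrons; Li⁺ is the bare [He] core.
Breaking into a closed-shell core is much more expensive than removing a leftover valence electron — Li has the largest IE_2 here.
Valence configurations: S⁺ [Ne]3s²3p³, Si⁺ [Ne]3s²3p¹, P⁺ [Ne]3s²3p², C⁺ [He]2s²2p¹.
Approximate IE_2 values (kJ/mol): S 2252, Si 1577, P 1907, C 2353, Li 7298.
Putting it together, IE_2: Si < P < S < C < Li.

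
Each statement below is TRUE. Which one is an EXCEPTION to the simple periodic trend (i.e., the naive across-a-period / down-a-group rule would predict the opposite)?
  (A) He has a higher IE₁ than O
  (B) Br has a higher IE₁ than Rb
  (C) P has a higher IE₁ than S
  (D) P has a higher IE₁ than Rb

The general trend: IE₁ increases across a period and decreases down a group.
(A) He (period 1, group 18) vs O (period 2, group 16): the stated order agrees with the simple trend.
(B) Br (period 4, group 17) vs Rb (period 5, group 1): the stated order agrees with the simple trend.
(C) P (period 3, group 15) vs S (period 3, group 16): the stated order contradicts the simple trend.
(D) P (period 3, group 15) vs Rb (period 5, group 1): the stated order agrees with the simple trend.
The exception is (C): S (3p⁴) ionizes more easily than half-filled P (3p³) because the paired 3p electron in S is pushed out by e⁻–e⁻ repulsion.

(C)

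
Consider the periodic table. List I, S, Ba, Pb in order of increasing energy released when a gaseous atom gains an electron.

Ba, Pb, S, I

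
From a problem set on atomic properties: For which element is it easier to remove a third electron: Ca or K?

K

IE_3 is the cost of taking one more electron from the +2 cation: Ca²⁺ is the bare [Ar] core; K²⁺ is already 1 electron into the core.
All of these are removing an electron from a noble-gas core or deeper; the smaller core (lower principal quantum number) is held far more tightly, and within a period the higher nuclear charge binds the same core more tightly.
Tabulated IE_3 (kJ/mol): Ca 4912, K 4420.
So the third ionization energies run K < Ca.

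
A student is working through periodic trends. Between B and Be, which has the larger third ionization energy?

Be

Consider each +2 ion: B²⁺ still has 1 valence electron; Be²⁺ is the bare [He] core.
Pulling an electron out of a noble-gas core costs far more than removing a remaining valence electron, so Be sits at the high end of IE_3.
Tabulated IE_3 (kJ/mol): B 3660, Be 14849.
Putting it together, IE_3: B < Be.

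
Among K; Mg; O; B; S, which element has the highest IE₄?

IE_4 is the cost of taking one more electron from the +3 cation: K³⁺ is already 2 electrons into the core; Mg³⁺ is already 1 electron into the core; O³⁺ still has 3 valence electrons; B³⁺ is the bare [He] core; S³⁺ still has 3 valence electrons.
Usually core removal costs more than valence removal, but here the competition is close: a tightly held n=2 valence electron can cost more to remove than an n=3 core electron, so the actual values have to decide it.
Valence configurations: O³⁺ [He]2s²2p¹, S³⁺ [Ne]3s²3p¹.
Approximate IE_4 values (kJ/mol): K 5877, Mg 10543, O 7469, B 25026, S 4556.
Hence IE_4: S < K < O < Mg < B.

B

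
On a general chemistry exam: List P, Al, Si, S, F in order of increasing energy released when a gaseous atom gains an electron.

Al, P, Si, S, F

F is in period 2, group 17; Al is in period 3, group 13; Si is in period 3, group 14; P is in period 3, group 15; S is in period 3, group 16.
Adding an electron releases more energy for atoms nearer the top right (short of the noble gases).
These span different periods and groups, so the two trends combine.
P > Al: both are in period 3; the period trend gives P the larger value.
Si > P: this pair runs against the simple trend — see the exception note.
S > Si: S lies to the right of Si in period 3, so the across-period effect alone puts S higher.
F > S: relative to S, both the across-period and down-group shifts push F's electron affinity up.
Note the exception: Si has a higher electron affinity than P, contrary to the simple trend — adding an electron to P's half-filled 3p³ is unfavourable, so Si (3p²) has the more exothermic EA.
For reference (kJ/mol): F 328, Al 42, Si 134, P 72, S 200.
So from lowest to highest: Al < P < Si < S < F.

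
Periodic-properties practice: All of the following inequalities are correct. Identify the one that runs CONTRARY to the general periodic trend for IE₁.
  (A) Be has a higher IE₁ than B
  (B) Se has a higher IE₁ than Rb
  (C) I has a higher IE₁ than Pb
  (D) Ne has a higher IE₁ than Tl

(A)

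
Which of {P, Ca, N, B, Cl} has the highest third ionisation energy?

Consider each +2 ion: P²⁺ still has 3 valence electrons; Ca²⁺ is the bare [Ar] core; N²⁺ still has 3 valence electrons; B²⁺ still has 1 valence electron; Cl²⁺ still has 5 valence electrons.
Core electrons are held far more tightly than valence electrons, so Ca tops the IE_3 order.
Valence configurations: P²⁺ [Ne]3s²3p¹, N²⁺ [He]2s²2p¹, B²⁺ [He]2s¹, Cl²⁺ [Ne]3s²3p³.
The numbers (kJ/mol): P 2914, Ca 4912, N 4578, B 3660, Cl 3822.
Overall IE_3 order: P < B < Cl < N < Ca.

Ca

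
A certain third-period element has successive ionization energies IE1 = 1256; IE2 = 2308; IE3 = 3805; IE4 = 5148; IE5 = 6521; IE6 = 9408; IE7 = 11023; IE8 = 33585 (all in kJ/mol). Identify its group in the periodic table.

Look for the largest jump between consecutive ionization energies: IE8/IE7 ≈ 3.0, far larger than any earlier ratio.
That jump marks the point where a core electron is being removed. So the atom has 7 valence electrons.
A main-group element with 7 valence electrons is in group 17.

Group 17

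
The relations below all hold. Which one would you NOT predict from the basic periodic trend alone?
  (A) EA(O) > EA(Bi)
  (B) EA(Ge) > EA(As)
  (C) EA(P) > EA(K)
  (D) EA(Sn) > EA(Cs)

(B)

The general trend: electron affinity increases across a period and decreases down a group.
(A) O (period 2, group 16) vs Bi (period 6, group 15): the stated order agrees with the simple trend.
(B) Ge (period 4, group 14) vs As (period 4, group 15): the stated order contradicts the simple trend.
(C) P (period 3, group 15) vs K (period 4, group 1): the stated order agrees with the simple trend.
(D) Sn (period 5, group 14) vs Cs (period 6, group 1): the stated order agrees with the simple trend.
The exception is (B): adding an electron to As's half-filled 4p³ is unfavourable, so Ge (4p²) has the more exothermic EA.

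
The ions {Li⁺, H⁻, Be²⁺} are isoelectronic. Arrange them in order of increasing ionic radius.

Be²⁺, Li⁺, H⁻

All of these have 2 electrons, so size is governed by nuclear charge alone: the more protons, the stronger the pull on the same electron cloud, and the smaller the ion.
Nuclear charges: Be²⁺ (Z=4), Li⁺ (Z=3), H⁻ (Z=1).
Smallest to largest: Be²⁺ < Li⁺ < H⁻.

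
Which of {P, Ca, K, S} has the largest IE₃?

Ca

The third ionization energy removes an electron from the +2 ion. For each element: P²⁺ still has 3 valence electrons; Ca²⁺ is the bare [Ar] core; K²⁺ is already 1 electron into the core; S²⁺ still has 4 valence electrons.
Pulling an electron out of a noble-gas core costs far more than removing a remaining valence electron, so K and Ca sit at the high end of IE_3.
Valence configurations: P²⁺ [Ne]3s²3p¹, S²⁺ [Ne]3s²3p².
Approximate IE_3 values (kJ/mol): P 2914, Ca 4912, K 4420, S 3357.
So the third ionization energies run P < S < K < Ca.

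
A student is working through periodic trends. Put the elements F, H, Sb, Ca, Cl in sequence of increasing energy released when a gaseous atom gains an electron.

Ca < H < Sb < F < Cl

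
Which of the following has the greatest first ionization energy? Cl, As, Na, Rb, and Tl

Cl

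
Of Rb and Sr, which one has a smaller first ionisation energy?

Rb is in period 5, group 1; Sr is in period 5, group 2.
First ionization energy rises across a period (greater Z_eff holds electrons more tightly) and falls down a group (valence electrons are farther from the nucleus).
All lie in period 5, so first ionization energy increases left to right.
So Rb has the smaller first ionisation energy (Rb < Sr).

Rb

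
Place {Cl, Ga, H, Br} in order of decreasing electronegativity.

H is in period 1, group 1; Cl is in period 3, group 17; Ga is in period 4, group 13; Br is in period 4, group 17.
EN rises left→right (higher Z_eff, smaller atoms) and falls top→bottom (larger, more shielded atoms).
Here both period and group differ, so the two effects have to be weighed against each other.
H > Ga: the two effects oppose for this pair; the down-group effect wins (2.20 vs 1.81).
Br > H: the two effects oppose for this pair; the across-period effect wins (2.96 vs 2.20).
Cl > Br: Cl sits above Br in group 17, so the down-group effect alone puts Cl higher.
Tabulated electronegativity (Pauling): H 2.20, Cl 3.16, Ga 1.81, Br 2.96.
So from highest to lowest: Cl > Br > H > Ga.

Cl > Br > H > Ga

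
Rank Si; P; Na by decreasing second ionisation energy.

Na > P > Si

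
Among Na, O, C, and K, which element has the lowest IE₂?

C

After 1 electron has been removed, what remains? Na⁺ is the bare [Ne] core; O⁺ still has 5 valence electrons; C⁺ still has 3 valence electrons; K⁺ is the bare [Ar] core.
Usually core removal costs more than valence removal, but here the competition is close: a tightly held n=2 valence electron can cost more to remove than an n=3 core electron, so the actual values have to decide it.
Valence configurations: O⁺ [He]2s²2p³, C⁺ [He]2s²2p¹.
The numbers (kJ/mol): Na 4562, O 3388, C 2353, K 3052.
Hence IE_2: C < K < O < Na.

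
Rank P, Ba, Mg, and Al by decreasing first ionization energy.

IE₁ increases left→right with effective nuclear charge and decreases top→bottom as the valence shell moves farther out.
Here both period and group differ, so the two effects have to be weighed against each other.
Al > Ba: relative to Ba, both the across-period and down-group shifts push Al's first ionization energy up.
Mg > Al: this pair runs against the simple trend — see the exception note.
P > Mg: P lies to the right of Mg in period 3, so the across-period effect alone puts P higher.
Note the exception: Mg has a higher first ionization energy than Al, contrary to the simple trend — Al's single 3p electron is easier to remove than one from Mg's filled 3s².
Approximate values (kJ/mol): Mg 738, Al 578, P 1012, Ba 503.
So from highest to lowest: P > Mg > Al > Ba.

P > Mg > Al > Ba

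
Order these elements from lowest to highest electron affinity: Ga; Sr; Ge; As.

Sr < Ga < As < Ge

Ga is in period 4, group 13; Ge is in period 4, group 14; As is in period 4, group 15; Sr is in period 5, group 2.
Electron affinity generally becomes more exothermic across a period toward the halogens and less exothermic down a group.
These span different periods and groups, so the two trends combine.
Ga > Sr: both effects reinforce here, so Ga is clearly the higher of the two.
As > Ga: both are in period 4; the period trend gives As the larger value.
Ge > As: this pair runs against the simple trend — see the exception note.
Note the exception: Ge has a higher electron affinity than As, contrary to the simple trend — adding an electron to As's half-filled 4p³ is unfavourable, so Ge (4p²) has the more exothermic EA.
For reference (kJ/mol): Ga 29, Ge 119, As 78, Sr 5.
So from lowest to highest: Sr < Ga < As < Ge.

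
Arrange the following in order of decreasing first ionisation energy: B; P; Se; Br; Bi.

Br > P > Se > B > Bi

Across a period the outer electron is held more tightly (higher IE₁); down a group it sits in a higher shell, more shielded, and comes off more easily.
Here both period and group differ, so the two effects have to be weighed against each other.
B > Bi: the two effects oppose for this pair; the down-group effect wins (801 vs 703 kJ/mol).
Se > B: period and group pull opposite ways; the across-period shift dominates (941 vs 801 kJ/mol).
P > Se: period and group pull opposite ways; the down-group shift dominates (1012 vs 941 kJ/mol).
Br > P: the two effects oppose for this pair; the across-period effect wins (1140 vs 1012 kJ/mol).
Approximate values (kJ/mol): B 801, P 1012, Se 941, Br 1140, Bi 703.
So from highest to lowest: Br > P > Se > B > Bi.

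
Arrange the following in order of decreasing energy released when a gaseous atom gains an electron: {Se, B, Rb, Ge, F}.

F, Se, Ge, Rb, B

B is in period 2, group 13; F is in period 2, group 17; Ge is in period 4, group 14; Se is in period 4, group 16; Rb is in period 5, group 1.
Atoms with high Z_eff and room in the valence shell (especially the halogens) have the most exothermic electron affinities.
Here both period and group differ, so the two effects have to be weighed against each other.
Rb > B: this pair runs against the simple trend — see the exception note.
Ge > Rb: both effects reinforce here, so Ge is clearly the higher of the two.
Se > Ge: Se lies to the right of Ge in period 4, so the across-period effect alone puts Se higher.
F > Se: relative to Se, both the across-period and down-group shifts push F's electron affinity up.
Note the exception: Rb has a higher electron affinity than B, contrary to the simple trend — B's ns²np¹ configuration gives only a small electron affinity — the sparsely filled np subshell binds an added electron weakly.
Approximate values (kJ/mol): B 27, F 328, Ge 119, Se 195, Rb 47.
So from highest to lowest: F > Se > Ge > Rb > B.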